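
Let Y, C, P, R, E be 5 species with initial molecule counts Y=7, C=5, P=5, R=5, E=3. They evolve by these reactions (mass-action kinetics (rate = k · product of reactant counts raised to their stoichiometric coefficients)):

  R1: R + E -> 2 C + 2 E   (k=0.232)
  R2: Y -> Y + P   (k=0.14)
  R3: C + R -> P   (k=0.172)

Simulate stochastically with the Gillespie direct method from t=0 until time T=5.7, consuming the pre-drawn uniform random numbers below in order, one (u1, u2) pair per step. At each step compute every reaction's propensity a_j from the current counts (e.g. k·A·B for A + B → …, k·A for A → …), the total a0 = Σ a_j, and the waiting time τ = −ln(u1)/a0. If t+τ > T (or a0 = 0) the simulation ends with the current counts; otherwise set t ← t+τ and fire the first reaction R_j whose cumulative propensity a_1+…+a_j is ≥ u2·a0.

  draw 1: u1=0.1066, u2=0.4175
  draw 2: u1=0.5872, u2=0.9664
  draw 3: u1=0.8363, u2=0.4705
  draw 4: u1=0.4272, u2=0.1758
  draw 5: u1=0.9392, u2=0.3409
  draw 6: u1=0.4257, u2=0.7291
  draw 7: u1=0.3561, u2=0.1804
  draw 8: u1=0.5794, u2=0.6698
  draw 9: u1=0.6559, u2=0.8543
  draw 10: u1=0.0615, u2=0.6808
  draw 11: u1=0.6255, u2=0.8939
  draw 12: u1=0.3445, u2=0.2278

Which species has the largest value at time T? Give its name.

Dominant species at T: P

t=0.000: Y=7 C=5 P=5 R=5 E=3
Draw 1: a1=3.480, a2=0.980, a3=4.300, a0=8.760; τ=−ln(0.1066)/8.760=0.256 → t=0.256; u2·a0=0.4175·8.760=3.657; a1=3.480 < 3.657 ≤ a1+a2=4.460 → R2 fires; Y=7 C=5 P=6 R=5 E=3
Draw 2: a1=3.480, a2=0.980, a3=4.300, a0=8.760; τ=−ln(0.5872)/8.760=0.061 → t=0.316; u2·a0=0.9664·8.760=8.466; a1+a2=4.460 < 8.466 ≤ a1+…+a3=8.760 → R3 fires; Y=7 C=4 P=7 R=4 E=3
Draw 3: a1=2.784, a2=0.980, a3=2.752, a0=6.516; τ=−ln(0.8363)/6.516=0.027 → t=0.344; u2·a0=0.4705·6.516=3.066; a1=2.784 < 3.066 ≤ a1+a2=3.764 → R2 fires; Y=7 C=4 P=8 R=4 E=3
Draw 4: a1=2.784, a2=0.980, a3=2.752, a0=6.516; τ=−ln(0.4272)/6.516=0.131 → t=0.474; u2·a0=0.1758·6.516=1.146 ≤ a1=2.784 → R1 fires; Y=7 C=6 P=8 R=3 E=4
Draw 5: a1=2.784, a2=0.980, a3=3.096, a0=6.860; τ=−ln(0.9392)/6.860=0.009 → t=0.483; u2·a0=0.3409·6.860=2.339 ≤ a1=2.784 → R1 fires; Y=7 C=8 P=8 R=2 E=5
Draw 6: a1=2.320, a2=0.980, a3=2.752, a0=6.052; τ=−ln(0.4257)/6.052=0.141 → t=0.625; u2·a0=0.7291·6.052=4.413; a1+a2=3.300 < 4.413 ≤ a1+…+a3=6.052 → R3 fires; Y=7 C=7 P=9 R=1 E=5
Draw 7: a1=1.160, a2=0.980, a3=1.204, a0=3.344; τ=−ln(0.3561)/3.344=0.309 → t=0.933; u2·a0=0.1804·3.344=0.603 ≤ a1=1.160 → R1 fires; Y=7 C=9 P=9 R=0 E=6
Draw 8: a1=0.000, a2=0.980, a3=0.000, a0=0.980; τ=−ln(0.5794)/0.980=0.557 → t=1.490; u2·a0=0.6698·0.980=0.656; a1=0.000 < 0.656 ≤ a1+a2=0.980 → R2 fires; Y=7 C=9 P=10 R=0 E=6
Draw 9: a1=0.000, a2=0.980, a3=0.000, a0=0.980; τ=−ln(0.6559)/0.980=0.430 → t=1.921; u2·a0=0.8543·0.980=0.837; a1=0.000 < 0.837 ≤ a1+a2=0.980 → R2 fires; Y=7 C=9 P=11 R=0 E=6
Draw 10: a1=0.000, a2=0.980, a3=0.000, a0=0.980; τ=−ln(0.0615)/0.980=2.846 → t=4.766; u2·a0=0.6808·0.980=0.667; a1=0.000 < 0.667 ≤ a1+a2=0.980 → R2 fires; Y=7 C=9 P=12 R=0 E=6
Draw 11: a1=0.000, a2=0.980, a3=0.000, a0=0.980; τ=−ln(0.6255)/0.980=0.479 → t=5.245; u2·a0=0.8939·0.980=0.876; a1=0.000 < 0.876 ≤ a1+a2=0.980 → R2 fires; Y=7 C=9 P=13 R=0 E=6
Draw 12: a1=0.000, a2=0.980, a3=0.000, a0=0.980; τ=−ln(0.3445)/0.980=1.087 → t=6.332 > T=5.7: stop.
At T=5.7: Y=7 C=9 P=13 R=0 E=6; the largest is P.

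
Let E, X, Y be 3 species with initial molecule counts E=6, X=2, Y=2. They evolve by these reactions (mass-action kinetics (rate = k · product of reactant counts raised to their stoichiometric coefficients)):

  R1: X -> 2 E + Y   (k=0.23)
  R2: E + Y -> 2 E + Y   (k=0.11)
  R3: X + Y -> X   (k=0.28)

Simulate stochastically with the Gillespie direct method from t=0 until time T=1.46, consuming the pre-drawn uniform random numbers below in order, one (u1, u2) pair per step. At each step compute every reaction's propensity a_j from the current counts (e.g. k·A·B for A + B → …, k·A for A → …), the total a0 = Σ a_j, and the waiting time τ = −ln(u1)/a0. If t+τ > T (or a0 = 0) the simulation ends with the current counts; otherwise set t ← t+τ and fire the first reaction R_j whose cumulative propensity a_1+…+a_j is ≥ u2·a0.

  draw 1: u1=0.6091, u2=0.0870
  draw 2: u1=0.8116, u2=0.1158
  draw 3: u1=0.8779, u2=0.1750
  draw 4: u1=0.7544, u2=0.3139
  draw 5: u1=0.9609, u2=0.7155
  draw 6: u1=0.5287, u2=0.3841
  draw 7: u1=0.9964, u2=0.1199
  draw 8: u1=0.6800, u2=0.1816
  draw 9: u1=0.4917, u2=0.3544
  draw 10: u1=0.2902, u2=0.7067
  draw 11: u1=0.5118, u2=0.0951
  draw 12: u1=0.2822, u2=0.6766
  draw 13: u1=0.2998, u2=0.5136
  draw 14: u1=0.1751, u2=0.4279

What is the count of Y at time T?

t=0.000: E=6 X=2 Y=2
Draw 1: a1=0.460, a2=1.320, a3=1.120, a0=2.900; τ=−ln(0.6091)/2.900=0.171 → t=0.171; u2·a0=0.0870·2.900=0.252 ≤ a1=0.460 → R1 fires; E=8 X=1 Y=3
Draw 2: a1=0.230, a2=2.640, a3=0.840, a0=3.710; τ=−ln(0.8116)/3.710=0.056 → t=0.227; u2·a0=0.1158·3.710=0.430; a1=0.230 < 0.430 ≤ a1+a2=2.870 → R2 fires; E=9 X=1 Y=3
Draw 3: a1=0.230, a2=2.970, a3=0.840, a0=4.040; τ=−ln(0.8779)/4.040=0.032 → t=0.259; u2·a0=0.1750·4.040=0.707; a1=0.230 < 0.707 ≤ a1+a2=3.200 → R2 fires; E=10 X=1 Y=3
Draw 4: a1=0.230, a2=3.300, a3=0.840, a0=4.370; τ=−ln(0.7544)/4.370=0.064 → t=0.324; u2·a0=0.3139·4.370=1.372; a1=0.230 < 1.372 ≤ a1+a2=3.530 → R2 fires; E=11 X=1 Y=3
Draw 5: a1=0.230, a2=3.630, a3=0.840, a0=4.700; τ=−ln(0.9609)/4.700=0.008 → t=0.332; u2·a0=0.7155·4.700=3.363; a1=0.230 < 3.363 ≤ a1+a2=3.860 → R2 fires; E=12 X=1 Y=3
Draw 6: a1=0.230, a2=3.960, a3=0.840, a0=5.030; τ=−ln(0.5287)/5.030=0.127 → t=0.459; u2·a0=0.3841·5.030=1.932; a1=0.230 < 1.932 ≤ a1+a2=4.190 → R2 fires; E=13 X=1 Y=3
Draw 7: a1=0.230, a2=4.290, a3=0.840, a0=5.360; τ=−ln(0.9964)/5.360=0.001 → t=0.460; u2·a0=0.1199·5.360=0.643; a1=0.230 < 0.643 ≤ a1+a2=4.520 → R2 fires; E=14 X=1 Y=3
Draw 8: a1=0.230, a2=4.620, a3=0.840, a0=5.690; τ=−ln(0.6800)/5.690=0.068 → t=0.528; u2·a0=0.1816·5.690=1.033; a1=0.230 < 1.033 ≤ a1+a2=4.850 → R2 fires; E=15 X=1 Y=3
Draw 9: a1=0.230, a2=4.950, a3=0.840, a0=6.020; τ=−ln(0.4917)/6.020=0.118 → t=0.646; u2·a0=0.3544·6.020=2.133; a1=0.230 < 2.133 ≤ a1+a2=5.180 → R2 fires; E=16 X=1 Y=3
Draw 10: a1=0.230, a2=5.280, a3=0.840, a0=6.350; τ=−ln(0.2902)/6.350=0.195 → t=0.840; u2·a0=0.7067·6.350=4.488; a1=0.230 < 4.488 ≤ a1+a2=5.510 → R2 fires; E=17 X=1 Y=3
Draw 11: a1=0.230, a2=5.610, a3=0.840, a0=6.680; τ=−ln(0.5118)/6.680=0.100 → t=0.941; u2·a0=0.0951·6.680=0.635; a1=0.230 < 0.635 ≤ a1+a2=5.840 → R2 fires; E=18 X=1 Y=3
Draw 12: a1=0.230, a2=5.940, a3=0.840, a0=7.010; τ=−ln(0.2822)/7.010=0.180 → t=1.121; u2·a0=0.6766·7.010=4.743; a1=0.230 < 4.743 ≤ a1+a2=6.170 → R2 fires; E=19 X=1 Y=3
Draw 13: a1=0.230, a2=6.270, a3=0.840, a0=7.340; τ=−ln(0.2998)/7.340=0.164 → t=1.285; u2·a0=0.5136·7.340=3.770; a1=0.230 < 3.770 ≤ a1+a2=6.500 → R2 fires; E=20 X=1 Y=3
Draw 14: a1=0.230, a2=6.600, a3=0.840, a0=7.670; τ=−ln(0.1751)/7.670=0.227 → t=1.512 > T=1.46: stop.
Read off Y at T=1.46: 3

Y at T = 3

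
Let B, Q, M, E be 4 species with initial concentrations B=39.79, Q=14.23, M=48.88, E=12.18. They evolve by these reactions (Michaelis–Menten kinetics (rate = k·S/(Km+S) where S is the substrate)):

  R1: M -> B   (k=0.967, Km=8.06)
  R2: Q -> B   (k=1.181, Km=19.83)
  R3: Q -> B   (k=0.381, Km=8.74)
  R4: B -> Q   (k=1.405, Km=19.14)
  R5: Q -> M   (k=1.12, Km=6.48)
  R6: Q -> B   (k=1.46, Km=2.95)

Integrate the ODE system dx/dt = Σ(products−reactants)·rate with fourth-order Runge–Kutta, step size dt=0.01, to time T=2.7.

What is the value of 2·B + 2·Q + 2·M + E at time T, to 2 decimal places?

Value at T = 217.98

Check how each reaction changes W = 2·B + 2·Q + 2·M + E (weight of products minus weight of reactants):
R1: M -> B: (2·1) − (2·1) = 2 − 2 = 0
R2: Q -> B: (2·1) − (2·1) = 2 − 2 = 0
R3: Q -> B: (2·1) − (2·1) = 2 − 2 = 0
R4: B -> Q: (2·1) − (2·1) = 2 − 2 = 0
R5: Q -> M: (2·1) − (2·1) = 2 − 2 = 0
R6: Q -> B: (2·1) − (2·1) = 2 − 2 = 0
Every reaction leaves W unchanged, so W is conserved and no simulation is needed: W(T) = W(0) = 2·39.79 + 2·14.23 + 2·48.88 + 12.18 = 217.98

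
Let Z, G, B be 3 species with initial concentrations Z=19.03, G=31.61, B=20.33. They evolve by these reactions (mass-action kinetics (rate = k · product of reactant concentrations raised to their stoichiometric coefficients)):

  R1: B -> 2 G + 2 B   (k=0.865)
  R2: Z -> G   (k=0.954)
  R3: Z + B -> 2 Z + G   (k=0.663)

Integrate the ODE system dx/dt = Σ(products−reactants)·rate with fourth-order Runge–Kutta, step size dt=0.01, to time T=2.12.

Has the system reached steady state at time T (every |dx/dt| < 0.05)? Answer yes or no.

RK4 with dt=0.01: 212 steps to T=2.12. Trajectory (selected grid times):
t=0.00: Z=19.03 G=31.61 B=20.33
t=0.24: Z=32.93 G=62.11 B=0.16
t=0.47: Z=26.58 G=68.80 B=0.00
t=0.71: Z=21.14 G=74.24 B=0.00
t=0.94: Z=16.97 G=78.41 B=0.00
t=1.18: Z=13.50 G=81.88 B=0.00
t=1.41: Z=10.84 G=84.54 B=0.00
t=1.65: Z=8.62 G=86.76 B=0.00
t=1.88: Z=6.92 G=88.46 B=0.00
t=2.12: Z=5.51 G=89.88 B=0.00
Rates at T: R1=0.0000, R2=5.2535, R3=0.0000
dx/dt at T (Σ net stoichiometry × rate): Z=-5.2535, G=+5.2535, B=-0.0000
Largest |dx/dt| is |+5.2535| (G) ≥ 0.05 → not steady.

Steady state at T: no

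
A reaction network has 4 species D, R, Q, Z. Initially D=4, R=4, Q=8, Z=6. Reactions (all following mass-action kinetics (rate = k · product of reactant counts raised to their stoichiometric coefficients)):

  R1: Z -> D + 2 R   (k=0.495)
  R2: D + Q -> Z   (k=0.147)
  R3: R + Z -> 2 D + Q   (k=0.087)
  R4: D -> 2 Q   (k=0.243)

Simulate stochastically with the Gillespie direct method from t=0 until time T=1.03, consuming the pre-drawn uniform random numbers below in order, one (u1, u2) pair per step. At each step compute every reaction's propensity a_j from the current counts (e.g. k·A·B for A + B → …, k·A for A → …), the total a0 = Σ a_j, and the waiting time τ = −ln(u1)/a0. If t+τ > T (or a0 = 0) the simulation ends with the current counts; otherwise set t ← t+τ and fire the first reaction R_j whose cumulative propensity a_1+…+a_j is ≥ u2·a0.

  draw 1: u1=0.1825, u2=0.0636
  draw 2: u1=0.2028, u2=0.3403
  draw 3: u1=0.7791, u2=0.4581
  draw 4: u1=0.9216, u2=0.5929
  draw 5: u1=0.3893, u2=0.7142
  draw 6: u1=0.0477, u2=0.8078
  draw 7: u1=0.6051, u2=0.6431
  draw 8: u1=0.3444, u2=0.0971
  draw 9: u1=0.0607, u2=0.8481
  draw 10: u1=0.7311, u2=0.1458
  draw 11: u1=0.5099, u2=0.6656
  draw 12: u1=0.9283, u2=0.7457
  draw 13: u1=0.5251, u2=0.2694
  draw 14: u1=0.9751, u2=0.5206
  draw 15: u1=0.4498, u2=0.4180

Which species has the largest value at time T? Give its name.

Dominant species at T: Z

t=0.000: D=4 R=4 Q=8 Z=6
Draw 1: a1=2.970, a2=4.704, a3=2.088, a4=0.972, a0=10.734; τ=−ln(0.1825)/10.734=0.158 → t=0.158; u2·a0=0.0636·10.734=0.683 ≤ a1=2.970 → R1 fires; D=5 R=6 Q=8 Z=5
Draw 2: a1=2.475, a2=5.880, a3=2.610, a4=1.215, a0=12.180; τ=−ln(0.2028)/12.180=0.131 → t=0.289; u2·a0=0.3403·12.180=4.145; a1=2.475 < 4.145 ≤ a1+a2=8.355 → R2 fires; D=4 R=6 Q=7 Z=6
Draw 3: a1=2.970, a2=4.116, a3=3.132, a4=0.972, a0=11.190; τ=−ln(0.7791)/11.190=0.022 → t=0.312; u2·a0=0.4581·11.190=5.126; a1=2.970 < 5.126 ≤ a1+a2=7.086 → R2 fires; D=3 R=6 Q=6 Z=7
Draw 4: a1=3.465, a2=2.646, a3=3.654, a4=0.729, a0=10.494; τ=−ln(0.9216)/10.494=0.008 → t=0.320; u2·a0=0.5929·10.494=6.222; a1+a2=6.111 < 6.222 ≤ a1+…+a3=9.765 → R3 fires; D=5 R=5 Q=7 Z=6
Draw 5: a1=2.970, a2=5.145, a3=2.610, a4=1.215, a0=11.940; τ=−ln(0.3893)/11.940=0.079 → t=0.399; u2·a0=0.7142·11.940=8.528; a1+a2=8.115 < 8.528 ≤ a1+…+a3=10.725 → R3 fires; D=7 R=4 Q=8 Z=5
Draw 6: a1=2.475, a2=8.232, a3=1.740, a4=1.701, a0=14.148; τ=−ln(0.0477)/14.148=0.215 → t=0.614; u2·a0=0.8078·14.148=11.429; a1+a2=10.707 < 11.429 ≤ a1+…+a3=12.447 → R3 fires; D=9 R=3 Q=9 Z=4
Draw 7: a1=1.980, a2=11.907, a3=1.044, a4=2.187, a0=17.118; τ=−ln(0.6051)/17.118=0.029 → t=0.643; u2·a0=0.6431·17.118=11.009; a1=1.980 < 11.009 ≤ a1+a2=13.887 → R2 fires; D=8 R=3 Q=8 Z=5
Draw 8: a1=2.475, a2=9.408, a3=1.305, a4=1.944, a0=15.132; τ=−ln(0.3444)/15.132=0.070 → t=0.713; u2·a0=0.0971·15.132=1.469 ≤ a1=2.475 → R1 fires; D=9 R=5 Q=8 Z=4
Draw 9: a1=1.980, a2=10.584, a3=1.740, a4=2.187, a0=16.491; τ=−ln(0.0607)/16.491=0.170 → t=0.883; u2·a0=0.8481·16.491=13.986; a1+a2=12.564 < 13.986 ≤ a1+…+a3=14.304 → R3 fires; D=11 R=4 Q=9 Z=3
Draw 10: a1=1.485, a2=14.553, a3=1.044, a4=2.673, a0=19.755; τ=−ln(0.7311)/19.755=0.016 → t=0.899; u2·a0=0.1458·19.755=2.880; a1=1.485 < 2.880 ≤ a1+a2=16.038 → R2 fires; D=10 R=4 Q=8 Z=4
Draw 11: a1=1.980, a2=11.760, a3=1.392, a4=2.430, a0=17.562; τ=−ln(0.5099)/17.562=0.038 → t=0.938; u2·a0=0.6656·17.562=11.689; a1=1.980 < 11.689 ≤ a1+a2=13.740 → R2 fires; D=9 R=4 Q=7 Z=5
Draw 12: a1=2.475, a2=9.261, a3=1.740, a4=2.187, a0=15.663; τ=−ln(0.9283)/15.663=0.005 → t=0.942; u2·a0=0.7457·15.663=11.680; a1=2.475 < 11.680 ≤ a1+a2=11.736 → R2 fires; D=8 R=4 Q=6 Z=6
Draw 13: a1=2.970, a2=7.056, a3=2.088, a4=1.944, a0=14.058; τ=−ln(0.5251)/14.058=0.046 → t=0.988; u2·a0=0.2694·14.058=3.787; a1=2.970 < 3.787 ≤ a1+a2=10.026 → R2 fires; D=7 R=4 Q=5 Z=7
Draw 14: a1=3.465, a2=5.145, a3=2.436, a4=1.701, a0=12.747; τ=−ln(0.9751)/12.747=0.002 → t=0.990; u2·a0=0.5206·12.747=6.636; a1=3.465 < 6.636 ≤ a1+a2=8.610 → R2 fires; D=6 R=4 Q=4 Z=8
Draw 15: a1=3.960, a2=3.528, a3=2.784, a4=1.458, a0=11.730; τ=−ln(0.4498)/11.730=0.068 → t=1.058 > T=1.03: stop.
At T=1.03: D=6 R=4 Q=4 Z=8; the largest is Z.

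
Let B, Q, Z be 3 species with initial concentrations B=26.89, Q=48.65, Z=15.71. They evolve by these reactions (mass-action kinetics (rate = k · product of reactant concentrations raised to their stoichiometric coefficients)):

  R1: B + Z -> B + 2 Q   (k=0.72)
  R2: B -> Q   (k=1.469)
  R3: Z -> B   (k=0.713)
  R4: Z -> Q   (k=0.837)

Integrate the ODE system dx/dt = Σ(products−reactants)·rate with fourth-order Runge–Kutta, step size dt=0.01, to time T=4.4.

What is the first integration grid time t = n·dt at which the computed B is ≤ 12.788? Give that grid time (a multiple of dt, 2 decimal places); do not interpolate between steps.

RK4 with dt=0.01: 440 steps to T=4.4. Trajectory (selected grid times):
t=0.00: B=26.89 Q=48.65 Z=15.71
t=0.49: B=13.39 Q=92.32 Z=0.01
t=0.52: B=12.82 Q=92.90 Z=0.01
t=0.53: B=12.63 Q=93.08 Z=0.00
t=0.98: B=6.52 Q=99.20 Z=0.00
t=1.47: B=3.17 Q=102.55 Z=0.00
t=1.96: B=1.55 Q=104.18 Z=0.00
t=2.44: B=0.76 Q=104.96 Z=0.00
t=2.93: B=0.37 Q=105.35 Z=0.00
t=3.42: B=0.18 Q=105.54 Z=0.00
t=3.91: B=0.09 Q=105.63 Z=0.00
t=4.40: B=0.04 Q=105.68 Z=0.00
B(0.52)=12.815 > 12.788 but B(0.53)=12.628 ≤ 12.788, so the first grid time is t=0.53.

Threshold first reached at t = 0.53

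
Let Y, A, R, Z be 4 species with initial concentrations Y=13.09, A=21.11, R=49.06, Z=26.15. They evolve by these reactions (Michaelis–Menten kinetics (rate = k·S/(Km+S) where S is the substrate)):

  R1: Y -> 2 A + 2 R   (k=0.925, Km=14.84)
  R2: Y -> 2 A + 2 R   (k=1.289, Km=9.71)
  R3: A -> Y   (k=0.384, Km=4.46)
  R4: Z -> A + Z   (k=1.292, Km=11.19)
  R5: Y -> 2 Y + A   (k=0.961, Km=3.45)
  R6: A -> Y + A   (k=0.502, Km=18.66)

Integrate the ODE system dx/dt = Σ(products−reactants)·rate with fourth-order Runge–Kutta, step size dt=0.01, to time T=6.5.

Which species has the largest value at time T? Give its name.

RK4 with dt=0.01: 650 steps to T=6.5. Trajectory (selected grid times):
t=0.00: Y=13.09 A=21.11 R=49.06 Z=26.15
t=0.72: Y=13.22 A=23.77 R=50.75 Z=26.15
t=1.44: Y=13.36 A=26.44 R=52.46 Z=26.15
t=2.17: Y=13.51 A=29.15 R=54.19 Z=26.15
t=2.89: Y=13.67 A=31.83 R=55.91 Z=26.15
t=3.61: Y=13.83 A=34.52 R=57.64 Z=26.15
t=4.33: Y=14.00 A=37.22 R=59.38 Z=26.15
t=5.06: Y=14.18 A=39.97 R=61.15 Z=26.15
t=5.78: Y=14.35 A=42.68 R=62.90 Z=26.15
t=6.50: Y=14.53 A=45.41 R=64.67 Z=26.15
At T=6.5: Y=14.53 A=45.41 R=64.67 Z=26.15; the largest is R.

Dominant species at T: R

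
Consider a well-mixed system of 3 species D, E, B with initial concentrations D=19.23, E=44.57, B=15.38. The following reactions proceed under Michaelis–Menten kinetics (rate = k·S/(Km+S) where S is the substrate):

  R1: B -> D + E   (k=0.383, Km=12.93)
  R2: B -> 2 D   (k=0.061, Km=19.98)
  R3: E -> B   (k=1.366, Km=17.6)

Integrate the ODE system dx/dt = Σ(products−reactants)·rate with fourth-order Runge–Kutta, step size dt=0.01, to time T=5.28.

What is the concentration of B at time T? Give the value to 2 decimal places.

B at T = 19.18

RK4 with dt=0.01: 528 steps to T=5.28. Trajectory (selected grid times):
t=0.00: D=19.23 E=44.57 B=15.38
t=0.59: D=19.39 E=44.12 B=15.82
t=1.17: D=19.54 E=43.67 B=16.24
t=1.76: D=19.70 E=43.23 B=16.68
t=2.35: D=19.86 E=42.78 B=17.10
t=2.93: D=20.02 E=42.35 B=17.52
t=3.52: D=20.18 E=41.91 B=17.94
t=4.11: D=20.35 E=41.48 B=18.36
t=4.69: D=20.52 E=41.05 B=18.77
t=5.28: D=20.68 E=40.62 B=19.18
Read off B at T=5.28: 19.18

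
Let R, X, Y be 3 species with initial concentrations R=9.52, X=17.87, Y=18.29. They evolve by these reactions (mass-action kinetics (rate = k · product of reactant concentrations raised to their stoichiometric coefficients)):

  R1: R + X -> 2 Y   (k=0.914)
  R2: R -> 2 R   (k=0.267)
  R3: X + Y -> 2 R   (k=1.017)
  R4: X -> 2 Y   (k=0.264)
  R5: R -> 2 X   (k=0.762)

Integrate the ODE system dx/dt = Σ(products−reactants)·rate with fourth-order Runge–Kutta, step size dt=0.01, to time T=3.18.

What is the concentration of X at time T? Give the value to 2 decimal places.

RK4 with dt=0.01: 318 steps to T=3.18. Trajectory (selected grid times):
t=0.00: R=9.52 X=17.87 Y=18.29
t=0.35: R=25.80 X=0.76 Y=27.59
t=0.71: R=30.59 X=0.75 Y=33.30
t=1.06: R=36.26 X=0.75 Y=39.71
t=1.41: R=43.05 X=0.75 Y=47.24
t=1.77: R=51.39 X=0.75 Y=56.41
t=2.12: R=61.06 X=0.75 Y=67.01
t=2.47: R=72.54 X=0.75 Y=79.59
t=2.83: R=86.61 X=0.75 Y=94.99
t=3.18: R=102.90 X=0.75 Y=112.82
Read off X at T=3.18: 0.75

X at T = 0.75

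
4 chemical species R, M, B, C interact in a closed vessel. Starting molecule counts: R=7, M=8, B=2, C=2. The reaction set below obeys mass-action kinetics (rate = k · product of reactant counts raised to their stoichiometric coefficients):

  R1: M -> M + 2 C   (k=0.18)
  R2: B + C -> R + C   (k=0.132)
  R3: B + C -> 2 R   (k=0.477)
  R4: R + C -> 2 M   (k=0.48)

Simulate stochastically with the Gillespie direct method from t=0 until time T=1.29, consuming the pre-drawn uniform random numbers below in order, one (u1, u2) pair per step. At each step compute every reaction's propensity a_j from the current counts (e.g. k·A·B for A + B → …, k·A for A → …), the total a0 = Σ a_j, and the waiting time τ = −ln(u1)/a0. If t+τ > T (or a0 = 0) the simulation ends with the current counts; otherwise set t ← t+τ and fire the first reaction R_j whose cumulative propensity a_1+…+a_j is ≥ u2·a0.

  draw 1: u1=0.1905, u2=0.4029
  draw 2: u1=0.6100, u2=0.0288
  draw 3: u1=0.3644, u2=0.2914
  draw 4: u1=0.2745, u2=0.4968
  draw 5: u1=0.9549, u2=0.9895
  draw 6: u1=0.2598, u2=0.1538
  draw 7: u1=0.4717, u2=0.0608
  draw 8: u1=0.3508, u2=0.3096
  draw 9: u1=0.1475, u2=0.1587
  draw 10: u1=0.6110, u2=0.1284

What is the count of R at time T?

R at T = 5

t=0.000: R=7 M=8 B=2 C=2
Draw 1: a1=1.440, a2=0.528, a3=1.908, a4=6.720, a0=10.596; τ=−ln(0.1905)/10.596=0.156 → t=0.156; u2·a0=0.4029·10.596=4.269; a1+…+a3=3.876 < 4.269 ≤ a1+…+a4=10.596 → R4 fires; R=6 M=10 B=2 C=1
Draw 2: a1=1.800, a2=0.264, a3=0.954, a4=2.880, a0=5.898; τ=−ln(0.6100)/5.898=0.084 → t=0.240; u2·a0=0.0288·5.898=0.170 ≤ a1=1.800 → R1 fires; R=6 M=10 B=2 C=3
Draw 3: a1=1.800, a2=0.792, a3=2.862, a4=8.640, a0=14.094; τ=−ln(0.3644)/14.094=0.072 → t=0.312; u2·a0=0.2914·14.094=4.107; a1+a2=2.592 < 4.107 ≤ a1+…+a3=5.454 → R3 fires; R=8 M=10 B=1 C=2
Draw 4: a1=1.800, a2=0.264, a3=0.954, a4=7.680, a0=10.698; τ=−ln(0.2745)/10.698=0.121 → t=0.433; u2·a0=0.4968·10.698=5.315; a1+…+a3=3.018 < 5.315 ≤ a1+…+a4=10.698 → R4 fires; R=7 M=12 B=1 C=1
Draw 5: a1=2.160, a2=0.132, a3=0.477, a4=3.360, a0=6.129; τ=−ln(0.9549)/6.129=0.008 → t=0.440; u2·a0=0.9895·6.129=6.065; a1+…+a3=2.769 < 6.065 ≤ a1+…+a4=6.129 → R4 fires; R=6 M=14 B=1 C=0
Draw 6: a1=2.520, a2=0.000, a3=0.000, a4=0.000, a0=2.520; τ=−ln(0.2598)/2.520=0.535 → t=0.975; u2·a0=0.1538·2.520=0.388 ≤ a1=2.520 → R1 fires; R=6 M=14 B=1 C=2
Draw 7: a1=2.520, a2=0.264, a3=0.954, a4=5.760, a0=9.498; τ=−ln(0.4717)/9.498=0.079 → t=1.054; u2·a0=0.0608·9.498=0.577 ≤ a1=2.520 → R1 fires; R=6 M=14 B=1 C=4
Draw 8: a1=2.520, a2=0.528, a3=1.908, a4=11.520, a0=16.476; τ=−ln(0.3508)/16.476=0.064 → t=1.118; u2·a0=0.3096·16.476=5.101; a1+…+a3=4.956 < 5.101 ≤ a1+…+a4=16.476 → R4 fires; R=5 M=16 B=1 C=3
Draw 9: a1=2.880, a2=0.396, a3=1.431, a4=7.200, a0=11.907; τ=−ln(0.1475)/11.907=0.161 → t=1.279; u2·a0=0.1587·11.907=1.890 ≤ a1=2.880 → R1 fires; R=5 M=16 B=1 C=5
Draw 10: a1=2.880, a2=0.660, a3=2.385, a4=12.000, a0=17.925; τ=−ln(0.6110)/17.925=0.027 → t=1.306 > T=1.29: stop.
Read off R at T=1.29: 5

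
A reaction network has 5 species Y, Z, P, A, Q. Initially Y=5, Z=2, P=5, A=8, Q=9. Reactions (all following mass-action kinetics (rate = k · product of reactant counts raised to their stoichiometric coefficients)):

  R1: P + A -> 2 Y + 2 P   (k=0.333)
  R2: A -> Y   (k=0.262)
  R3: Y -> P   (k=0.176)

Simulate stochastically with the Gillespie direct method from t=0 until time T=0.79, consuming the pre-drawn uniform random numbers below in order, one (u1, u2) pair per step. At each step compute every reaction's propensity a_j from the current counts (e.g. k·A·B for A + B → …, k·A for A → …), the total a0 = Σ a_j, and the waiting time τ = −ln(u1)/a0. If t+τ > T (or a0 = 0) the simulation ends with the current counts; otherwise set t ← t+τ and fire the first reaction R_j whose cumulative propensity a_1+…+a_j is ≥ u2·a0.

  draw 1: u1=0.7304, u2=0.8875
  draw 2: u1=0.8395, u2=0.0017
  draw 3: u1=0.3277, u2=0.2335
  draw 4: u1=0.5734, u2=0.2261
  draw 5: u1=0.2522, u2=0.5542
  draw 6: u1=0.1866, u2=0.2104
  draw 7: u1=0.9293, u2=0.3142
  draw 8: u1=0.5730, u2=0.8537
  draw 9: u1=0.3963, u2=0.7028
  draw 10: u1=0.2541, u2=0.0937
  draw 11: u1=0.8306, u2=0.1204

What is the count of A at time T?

A at T = 0

t=0.000: Y=5 Z=2 P=5 A=8 Q=9
Draw 1: a1=13.320, a2=2.096, a3=0.880, a0=16.296; τ=−ln(0.7304)/16.296=0.019 → t=0.019; u2·a0=0.8875·16.296=14.463; a1=13.320 < 14.463 ≤ a1+a2=15.416 → R2 fires; Y=6 Z=2 P=5 A=7 Q=9
Draw 2: a1=11.655, a2=1.834, a3=1.056, a0=14.545; τ=−ln(0.8395)/14.545=0.012 → t=0.031; u2·a0=0.0017·14.545=0.025 ≤ a1=11.655 → R1 fires; Y=8 Z=2 P=6 A=6 Q=9
Draw 3: a1=11.988, a2=1.572, a3=1.408, a0=14.968; τ=−ln(0.3277)/14.968=0.075 → t=0.106; u2·a0=0.2335·14.968=3.495 ≤ a1=11.988 → R1 fires; Y=10 Z=2 P=7 A=5 Q=9
Draw 4: a1=11.655, a2=1.310, a3=1.760, a0=14.725; τ=−ln(0.5734)/14.725=0.038 → t=0.144; u2·a0=0.2261·14.725=3.329 ≤ a1=11.655 → R1 fires; Y=12 Z=2 P=8 A=4 Q=9
Draw 5: a1=10.656, a2=1.048, a3=2.112, a0=13.816; τ=−ln(0.2522)/13.816=0.100 → t=0.243; u2·a0=0.5542·13.816=7.657 ≤ a1=10.656 → R1 fires; Y=14 Z=2 P=9 A=3 Q=9
Draw 6: a1=8.991, a2=0.786, a3=2.464, a0=12.241; τ=−ln(0.1866)/12.241=0.137 → t=0.380; u2·a0=0.2104·12.241=2.576 ≤ a1=8.991 → R1 fires; Y=16 Z=2 P=10 A=2 Q=9
Draw 7: a1=6.660, a2=0.524, a3=2.816, a0=10.000; τ=−ln(0.9293)/10.000=0.007 → t=0.388; u2·a0=0.3142·10.000=3.142 ≤ a1=6.660 → R1 fires; Y=18 Z=2 P=11 A=1 Q=9
Draw 8: a1=3.663, a2=0.262, a3=3.168, a0=7.093; τ=−ln(0.5730)/7.093=0.079 → t=0.466; u2·a0=0.8537·7.093=6.055; a1+a2=3.925 < 6.055 ≤ a1+…+a3=7.093 → R3 fires; Y=17 Z=2 P=12 A=1 Q=9
Draw 9: a1=3.996, a2=0.262, a3=2.992, a0=7.250; τ=−ln(0.3963)/7.250=0.128 → t=0.594; u2·a0=0.7028·7.250=5.095; a1+a2=4.258 < 5.095 ≤ a1+…+a3=7.250 → R3 fires; Y=16 Z=2 P=13 A=1 Q=9
Draw 10: a1=4.329, a2=0.262, a3=2.816, a0=7.407; τ=−ln(0.2541)/7.407=0.185 → t=0.779; u2·a0=0.0937·7.407=0.694 ≤ a1=4.329 → R1 fires; Y=18 Z=2 P=14 A=0 Q=9
Draw 11: a1=0.000, a2=0.000, a3=3.168, a0=3.168; τ=−ln(0.8306)/3.168=0.059 → t=0.838 > T=0.79: stop.
Read off A at T=0.79: 0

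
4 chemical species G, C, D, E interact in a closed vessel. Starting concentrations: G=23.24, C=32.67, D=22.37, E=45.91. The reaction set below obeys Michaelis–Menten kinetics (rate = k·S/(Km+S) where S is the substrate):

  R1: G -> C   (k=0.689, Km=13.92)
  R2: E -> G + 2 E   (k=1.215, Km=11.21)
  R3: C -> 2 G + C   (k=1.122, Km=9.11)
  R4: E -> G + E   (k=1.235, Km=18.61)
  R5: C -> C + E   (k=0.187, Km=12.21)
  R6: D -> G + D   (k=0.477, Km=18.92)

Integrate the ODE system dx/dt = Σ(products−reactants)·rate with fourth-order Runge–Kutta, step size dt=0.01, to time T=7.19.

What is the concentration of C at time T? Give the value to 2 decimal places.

C at T = 36.20

RK4 with dt=0.01: 719 steps to T=7.19. Trajectory (selected grid times):
t=0.00: G=23.24 C=32.67 D=22.37 E=45.91
t=0.80: G=25.99 C=33.02 D=22.37 E=46.80
t=1.60: G=28.73 C=33.39 D=22.37 E=47.70
t=2.40: G=31.48 C=33.76 D=22.37 E=48.59
t=3.20: G=34.22 C=34.15 D=22.37 E=49.50
t=3.99: G=36.93 C=34.54 D=22.37 E=50.39
t=4.79: G=39.67 C=34.95 D=22.37 E=51.30
t=5.59: G=42.42 C=35.36 D=22.37 E=52.21
t=6.39: G=45.17 C=35.78 D=22.37 E=53.12
t=7.19: G=47.92 C=36.20 D=22.37 E=54.03
Read off C at T=7.19: 36.20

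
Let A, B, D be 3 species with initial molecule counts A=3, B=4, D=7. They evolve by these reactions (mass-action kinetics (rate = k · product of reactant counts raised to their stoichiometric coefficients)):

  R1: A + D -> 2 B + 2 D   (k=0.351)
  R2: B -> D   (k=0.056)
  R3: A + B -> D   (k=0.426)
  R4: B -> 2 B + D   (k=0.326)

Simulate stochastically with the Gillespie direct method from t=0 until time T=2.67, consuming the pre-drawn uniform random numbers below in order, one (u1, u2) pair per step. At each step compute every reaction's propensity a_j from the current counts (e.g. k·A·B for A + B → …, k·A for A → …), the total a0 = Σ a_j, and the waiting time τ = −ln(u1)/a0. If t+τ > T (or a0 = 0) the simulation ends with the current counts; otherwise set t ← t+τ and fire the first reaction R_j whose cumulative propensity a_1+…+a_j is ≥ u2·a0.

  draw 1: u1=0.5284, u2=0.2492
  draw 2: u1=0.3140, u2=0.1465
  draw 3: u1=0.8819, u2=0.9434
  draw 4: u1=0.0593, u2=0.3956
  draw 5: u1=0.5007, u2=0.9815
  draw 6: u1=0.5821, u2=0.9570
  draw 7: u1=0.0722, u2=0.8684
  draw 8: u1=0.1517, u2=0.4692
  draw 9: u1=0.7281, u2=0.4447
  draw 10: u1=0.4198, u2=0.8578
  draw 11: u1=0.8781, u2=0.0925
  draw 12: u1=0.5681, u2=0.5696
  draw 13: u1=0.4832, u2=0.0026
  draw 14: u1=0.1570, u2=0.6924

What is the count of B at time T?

t=0.000: A=3 B=4 D=7
Draw 1: a1=7.371, a2=0.224, a3=5.112, a4=1.304, a0=14.011; τ=−ln(0.5284)/14.011=0.046 → t=0.046; u2·a0=0.2492·14.011=3.492 ≤ a1=7.371 → R1 fires; A=2 B=6 D=8
Draw 2: a1=5.616, a2=0.336, a3=5.112, a4=1.956, a0=13.020; τ=−ln(0.3140)/13.020=0.089 → t=0.134; u2·a0=0.1465·13.020=1.907 ≤ a1=5.616 → R1 fires; A=1 B=8 D=9
Draw 3: a1=3.159, a2=0.448, a3=3.408, a4=2.608, a0=9.623; τ=−ln(0.8819)/9.623=0.013 → t=0.148; u2·a0=0.9434·9.623=9.078; a1+…+a3=7.015 < 9.078 ≤ a1+…+a4=9.623 → R4 fires; A=1 B=9 D=10
Draw 4: a1=3.510, a2=0.504, a3=3.834, a4=2.934, a0=10.782; τ=−ln(0.0593)/10.782=0.262 → t=0.410; u2·a0=0.3956·10.782=4.265; a1+a2=4.014 < 4.265 ≤ a1+…+a3=7.848 → R3 fires; A=0 B=8 D=11
Draw 5: a1=0.000, a2=0.448, a3=0.000, a4=2.608, a0=3.056; τ=−ln(0.5007)/3.056=0.226 → t=0.636; u2·a0=0.9815·3.056=2.999; a1+…+a3=0.448 < 2.999 ≤ a1+…+a4=3.056 → R4 fires; A=0 B=9 D=12
Draw 6: a1=0.000, a2=0.504, a3=0.000, a4=2.934, a0=3.438; τ=−ln(0.5821)/3.438=0.157 → t=0.793; u2·a0=0.9570·3.438=3.290; a1+…+a3=0.504 < 3.290 ≤ a1+…+a4=3.438 → R4 fires; A=0 B=10 D=13
Draw 7: a1=0.000, a2=0.560, a3=0.000, a4=3.260, a0=3.820; τ=−ln(0.0722)/3.820=0.688 → t=1.481; u2·a0=0.8684·3.820=3.317; a1+…+a3=0.560 < 3.317 ≤ a1+…+a4=3.820 → R4 fires; A=0 B=11 D=14
Draw 8: a1=0.000, a2=0.616, a3=0.000, a4=3.586, a0=4.202; τ=−ln(0.1517)/4.202=0.449 → t=1.930; u2·a0=0.4692·4.202=1.972; a1+…+a3=0.616 < 1.972 ≤ a1+…+a4=4.202 → R4 fires; A=0 B=12 D=15
Draw 9: a1=0.000, a2=0.672, a3=0.000, a4=3.912, a0=4.584; τ=−ln(0.7281)/4.584=0.069 → t=1.999; u2·a0=0.4447·4.584=2.039; a1+…+a3=0.672 < 2.039 ≤ a1+…+a4=4.584 → R4 fires; A=0 B=13 D=16
Draw 10: a1=0.000, a2=0.728, a3=0.000, a4=4.238, a0=4.966; τ=−ln(0.4198)/4.966=0.175 → t=2.174; u2·a0=0.8578·4.966=4.260; a1+…+a3=0.728 < 4.260 ≤ a1+…+a4=4.966 → R4 fires; A=0 B=14 D=17
Draw 11: a1=0.000, a2=0.784, a3=0.000, a4=4.564, a0=5.348; τ=−ln(0.8781)/5.348=0.024 → t=2.198; u2·a0=0.0925·5.348=0.495; a1=0.000 < 0.495 ≤ a1+a2=0.784 → R2 fires; A=0 B=13 D=18
Draw 12: a1=0.000, a2=0.728, a3=0.000, a4=4.238, a0=4.966; τ=−ln(0.5681)/4.966=0.114 → t=2.312; u2·a0=0.5696·4.966=2.829; a1+…+a3=0.728 < 2.829 ≤ a1+…+a4=4.966 → R4 fires; A=0 B=14 D=19
Draw 13: a1=0.000, a2=0.784, a3=0.000, a4=4.564, a0=5.348; τ=−ln(0.4832)/5.348=0.136 → t=2.448; u2·a0=0.0026·5.348=0.014; a1=0.000 < 0.014 ≤ a1+a2=0.784 → R2 fires; A=0 B=13 D=20
Draw 14: a1=0.000, a2=0.728, a3=0.000, a4=4.238, a0=4.966; τ=−ln(0.1570)/4.966=0.373 → t=2.821 > T=2.67: stop.
Read off B at T=2.67: 13

B at T = 13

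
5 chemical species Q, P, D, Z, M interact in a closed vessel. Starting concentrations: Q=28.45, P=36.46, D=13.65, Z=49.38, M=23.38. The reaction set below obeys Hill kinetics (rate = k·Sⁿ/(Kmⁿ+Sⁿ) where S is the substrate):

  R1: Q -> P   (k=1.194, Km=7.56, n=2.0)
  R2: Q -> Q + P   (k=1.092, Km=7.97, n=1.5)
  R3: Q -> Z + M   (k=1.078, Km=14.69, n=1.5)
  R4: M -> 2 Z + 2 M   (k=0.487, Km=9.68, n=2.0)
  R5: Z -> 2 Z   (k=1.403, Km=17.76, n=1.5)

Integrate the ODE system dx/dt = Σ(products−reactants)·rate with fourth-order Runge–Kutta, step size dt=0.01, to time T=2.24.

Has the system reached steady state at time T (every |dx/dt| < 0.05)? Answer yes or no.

RK4 with dt=0.01: 224 steps to T=2.24. Trajectory (selected grid times):
t=0.00: Q=28.45 P=36.46 D=13.65 Z=49.38 M=23.38
t=0.25: Q=27.98 P=36.98 D=13.65 Z=50.07 M=23.68
t=0.50: Q=27.50 P=37.49 D=13.65 Z=50.77 M=23.98
t=0.75: Q=27.03 P=38.00 D=13.65 Z=51.46 M=24.28
t=1.00: Q=26.56 P=38.51 D=13.65 Z=52.16 M=24.57
t=1.24: Q=26.12 P=39.00 D=13.65 Z=52.82 M=24.86
t=1.49: Q=25.65 P=39.51 D=13.65 Z=53.52 M=25.15
t=1.74: Q=25.19 P=40.02 D=13.65 Z=54.21 M=25.45
t=1.99: Q=24.73 P=40.52 D=13.65 Z=54.91 M=25.74
t=2.24: Q=24.28 P=41.03 D=13.65 Z=55.60 M=26.03
Rates at T: R1=1.0884, R2=0.9191, R3=0.7330, R4=0.4278, R5=1.1884
dx/dt at T (Σ net stoichiometry × rate): Q=-1.8214, P=+2.0075, D=+0.0000, Z=+2.7771, M=+1.1608
Largest |dx/dt| is |+2.7771| (Z) ≥ 0.05 → not steady.

Steady state at T: no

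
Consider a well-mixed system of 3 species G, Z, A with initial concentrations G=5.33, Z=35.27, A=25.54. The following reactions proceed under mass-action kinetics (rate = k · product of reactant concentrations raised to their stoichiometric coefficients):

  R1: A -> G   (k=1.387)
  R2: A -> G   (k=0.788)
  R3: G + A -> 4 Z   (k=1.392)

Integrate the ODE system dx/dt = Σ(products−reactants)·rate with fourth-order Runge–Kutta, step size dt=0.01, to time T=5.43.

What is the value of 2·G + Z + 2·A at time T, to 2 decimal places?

Check how each reaction changes W = 2·G + Z + 2·A (weight of products minus weight of reactants):
R1: A -> G: (2·1) − (2·1) = 2 − 2 = 0
R2: A -> G: (2·1) − (2·1) = 2 − 2 = 0
R3: G + A -> 4 Z: (1·4) − (2·1 + 2·1) = 4 − 4 = 0
Every reaction leaves W unchanged, so W is conserved and no simulation is needed: W(T) = W(0) = 2·5.33 + 35.27 + 2·25.54 = 97.01

Value at T = 97.01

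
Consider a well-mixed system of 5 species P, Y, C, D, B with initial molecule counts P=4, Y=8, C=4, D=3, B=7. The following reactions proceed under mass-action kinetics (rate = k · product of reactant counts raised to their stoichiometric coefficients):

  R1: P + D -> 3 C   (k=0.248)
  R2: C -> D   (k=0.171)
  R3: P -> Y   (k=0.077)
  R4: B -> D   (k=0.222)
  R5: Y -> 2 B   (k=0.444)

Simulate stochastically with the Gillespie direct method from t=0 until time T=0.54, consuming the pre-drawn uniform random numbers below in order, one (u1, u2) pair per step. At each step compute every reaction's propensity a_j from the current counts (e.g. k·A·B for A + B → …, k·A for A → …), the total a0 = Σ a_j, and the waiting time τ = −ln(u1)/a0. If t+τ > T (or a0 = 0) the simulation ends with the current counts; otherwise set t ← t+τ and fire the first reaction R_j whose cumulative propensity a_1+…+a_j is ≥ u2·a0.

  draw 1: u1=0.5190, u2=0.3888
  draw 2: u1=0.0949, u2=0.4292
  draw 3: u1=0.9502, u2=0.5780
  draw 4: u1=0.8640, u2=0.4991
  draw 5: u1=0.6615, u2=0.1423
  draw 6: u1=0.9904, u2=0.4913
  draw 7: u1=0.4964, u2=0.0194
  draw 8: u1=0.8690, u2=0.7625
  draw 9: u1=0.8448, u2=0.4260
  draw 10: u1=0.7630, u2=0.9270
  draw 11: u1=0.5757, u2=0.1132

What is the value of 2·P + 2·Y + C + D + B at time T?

Check how each reaction changes W = 2·P + 2·Y + C + D + B (weight of products minus weight of reactants):
R1: P + D -> 3 C: (1·3) − (2·1 + 1·1) = 3 − 3 = 0
R2: C -> D: (1·1) − (1·1) = 1 − 1 = 0
R3: P -> Y: (2·1) − (2·1) = 2 − 2 = 0
R4: B -> D: (1·1) − (1·1) = 1 − 1 = 0
R5: Y -> 2 B: (1·2) − (2·1) = 2 − 2 = 0
Every reaction leaves W unchanged, so W is conserved and no simulation is needed: W(T) = W(0) = 2·4 + 2·8 + 4 + 3 + 7 = 38

Value at T = 38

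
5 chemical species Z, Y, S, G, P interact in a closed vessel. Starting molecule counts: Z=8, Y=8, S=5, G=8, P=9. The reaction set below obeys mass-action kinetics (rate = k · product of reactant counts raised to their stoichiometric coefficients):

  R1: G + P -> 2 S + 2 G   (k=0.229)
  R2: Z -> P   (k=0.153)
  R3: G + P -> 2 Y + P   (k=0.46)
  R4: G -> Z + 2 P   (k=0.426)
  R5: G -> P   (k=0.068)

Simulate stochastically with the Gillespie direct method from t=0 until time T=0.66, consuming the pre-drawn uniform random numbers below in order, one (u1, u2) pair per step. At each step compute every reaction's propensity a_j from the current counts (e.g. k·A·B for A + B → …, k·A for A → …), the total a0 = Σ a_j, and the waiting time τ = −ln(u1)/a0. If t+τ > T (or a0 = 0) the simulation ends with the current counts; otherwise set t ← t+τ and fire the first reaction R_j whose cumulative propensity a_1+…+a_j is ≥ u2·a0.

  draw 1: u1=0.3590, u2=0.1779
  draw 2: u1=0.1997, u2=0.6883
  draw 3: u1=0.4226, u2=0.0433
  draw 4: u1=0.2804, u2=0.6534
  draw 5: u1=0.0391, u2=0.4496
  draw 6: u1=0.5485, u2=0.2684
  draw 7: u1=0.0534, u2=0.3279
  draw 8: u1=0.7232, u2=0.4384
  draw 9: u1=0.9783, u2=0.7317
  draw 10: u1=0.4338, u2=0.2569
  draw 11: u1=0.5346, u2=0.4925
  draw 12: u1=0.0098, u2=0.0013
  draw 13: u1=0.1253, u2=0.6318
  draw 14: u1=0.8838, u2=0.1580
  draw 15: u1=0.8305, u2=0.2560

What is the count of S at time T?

S at T = 17

t=0.000: Z=8 Y=8 S=5 G=8 P=9
Draw 1: a1=16.488, a2=1.224, a3=33.120, a4=3.408, a5=0.544, a0=54.784; τ=−ln(0.3590)/54.784=0.019 → t=0.019; u2·a0=0.1779·54.784=9.746 ≤ a1=16.488 → R1 fires; Z=8 Y=8 S=7 G=9 P=8
Draw 2: a1=16.488, a2=1.224, a3=33.120, a4=3.834, a5=0.612, a0=55.278; τ=−ln(0.1997)/55.278=0.029 → t=0.048; u2·a0=0.6883·55.278=38.048; a1+a2=17.712 < 38.048 ≤ a1+…+a3=50.832 → R3 fires; Z=8 Y=10 S=7 G=8 P=8
Draw 3: a1=14.656, a2=1.224, a3=29.440, a4=3.408, a5=0.544, a0=49.272; τ=−ln(0.4226)/49.272=0.017 → t=0.065; u2·a0=0.0433·49.272=2.133 ≤ a1=14.656 → R1 fires; Z=8 Y=10 S=9 G=9 P=7
Draw 4: a1=14.427, a2=1.224, a3=28.980, a4=3.834, a5=0.612, a0=49.077; τ=−ln(0.2804)/49.077=0.026 → t=0.091; u2·a0=0.6534·49.077=32.067; a1+a2=15.651 < 32.067 ≤ a1+…+a3=44.631 → R3 fires; Z=8 Y=12 S=9 G=8 P=7
Draw 5: a1=12.824, a2=1.224, a3=25.760, a4=3.408, a5=0.544, a0=43.760; τ=−ln(0.0391)/43.760=0.074 → t=0.165; u2·a0=0.4496·43.760=19.674; a1+a2=14.048 < 19.674 ≤ a1+…+a3=39.808 → R3 fires; Z=8 Y=14 S=9 G=7 P=7
Draw 6: a1=11.221, a2=1.224, a3=22.540, a4=2.982, a5=0.476, a0=38.443; τ=−ln(0.5485)/38.443=0.016 → t=0.181; u2·a0=0.2684·38.443=10.318 ≤ a1=11.221 → R1 fires; Z=8 Y=14 S=11 G=8 P=6
Draw 7: a1=10.992, a2=1.224, a3=22.080, a4=3.408, a5=0.544, a0=38.248; τ=−ln(0.0534)/38.248=0.077 → t=0.258; u2·a0=0.3279·38.248=12.542; a1+a2=12.216 < 12.542 ≤ a1+…+a3=34.296 → R3 fires; Z=8 Y=16 S=11 G=7 P=6
Draw 8: a1=9.618, a2=1.224, a3=19.320, a4=2.982, a5=0.476, a0=33.620; τ=−ln(0.7232)/33.620=0.010 → t=0.267; u2·a0=0.4384·33.620=14.739; a1+a2=10.842 < 14.739 ≤ a1+…+a3=30.162 → R3 fires; Z=8 Y=18 S=11 G=6 P=6
Draw 9: a1=8.244, a2=1.224, a3=16.560, a4=2.556, a5=0.408, a0=28.992; τ=−ln(0.9783)/28.992=0.001 → t=0.268; u2·a0=0.7317·28.992=21.213; a1+a2=9.468 < 21.213 ≤ a1+…+a3=26.028 → R3 fires; Z=8 Y=20 S=11 G=5 P=6
Draw 10: a1=6.870, a2=1.224, a3=13.800, a4=2.130, a5=0.340, a0=24.364; τ=−ln(0.4338)/24.364=0.034 → t=0.302; u2·a0=0.2569·24.364=6.259 ≤ a1=6.870 → R1 fires; Z=8 Y=20 S=13 G=6 P=5
Draw 11: a1=6.870, a2=1.224, a3=13.800, a4=2.556, a5=0.408, a0=24.858; τ=−ln(0.5346)/24.858=0.025 → t=0.327; u2·a0=0.4925·24.858=12.243; a1+a2=8.094 < 12.243 ≤ a1+…+a3=21.894 → R3 fires; Z=8 Y=22 S=13 G=5 P=5
Draw 12: a1=5.725, a2=1.224, a3=11.500, a4=2.130, a5=0.340, a0=20.919; τ=−ln(0.0098)/20.919=0.221 → t=0.549; u2·a0=0.0013·20.919=0.027 ≤ a1=5.725 → R1 fires; Z=8 Y=22 S=15 G=6 P=4
Draw 13: a1=5.496, a2=1.224, a3=11.040, a4=2.556, a5=0.408, a0=20.724; τ=−ln(0.1253)/20.724=0.100 → t=0.649; u2·a0=0.6318·20.724=13.093; a1+a2=6.720 < 13.093 ≤ a1+…+a3=17.760 → R3 fires; Z=8 Y=24 S=15 G=5 P=4
Draw 14: a1=4.580, a2=1.224, a3=9.200, a4=2.130, a5=0.340, a0=17.474; τ=−ln(0.8838)/17.474=0.007 → t=0.656; u2·a0=0.1580·17.474=2.761 ≤ a1=4.580 → R1 fires; Z=8 Y=24 S=17 G=6 P=3
Draw 15: a1=4.122, a2=1.224, a3=8.280, a4=2.556, a5=0.408, a0=16.590; τ=−ln(0.8305)/16.590=0.011 → t=0.667 > T=0.66: stop.
Read off S at T=0.66: 17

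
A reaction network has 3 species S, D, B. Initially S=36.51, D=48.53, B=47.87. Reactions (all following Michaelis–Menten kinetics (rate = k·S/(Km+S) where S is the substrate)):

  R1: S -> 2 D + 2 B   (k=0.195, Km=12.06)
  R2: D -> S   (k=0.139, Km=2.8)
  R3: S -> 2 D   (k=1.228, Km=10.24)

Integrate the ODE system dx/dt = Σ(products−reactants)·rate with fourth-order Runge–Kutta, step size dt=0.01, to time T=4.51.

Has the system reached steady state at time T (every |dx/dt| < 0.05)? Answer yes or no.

RK4 with dt=0.01: 451 steps to T=4.51. Trajectory (selected grid times):
t=0.00: S=36.51 D=48.53 B=47.87
t=0.50: S=36.02 D=49.57 B=48.02
t=1.00: S=35.54 D=50.60 B=48.16
t=1.50: S=35.06 D=51.63 B=48.31
t=2.00: S=34.58 D=52.66 B=48.45
t=2.51: S=34.09 D=53.71 B=48.60
t=3.01: S=33.61 D=54.73 B=48.74
t=3.51: S=33.13 D=55.74 B=48.89
t=4.01: S=32.66 D=56.76 B=49.03
t=4.51: S=32.19 D=57.77 B=49.17
Rates at T: R1=0.1419, R2=0.1326, R3=0.9316
dx/dt at T (Σ net stoichiometry × rate): S=-0.9409, D=+2.0144, B=+0.2837
Largest |dx/dt| is |+2.0144| (D) ≥ 0.05 → not steady.

Steady state at T: no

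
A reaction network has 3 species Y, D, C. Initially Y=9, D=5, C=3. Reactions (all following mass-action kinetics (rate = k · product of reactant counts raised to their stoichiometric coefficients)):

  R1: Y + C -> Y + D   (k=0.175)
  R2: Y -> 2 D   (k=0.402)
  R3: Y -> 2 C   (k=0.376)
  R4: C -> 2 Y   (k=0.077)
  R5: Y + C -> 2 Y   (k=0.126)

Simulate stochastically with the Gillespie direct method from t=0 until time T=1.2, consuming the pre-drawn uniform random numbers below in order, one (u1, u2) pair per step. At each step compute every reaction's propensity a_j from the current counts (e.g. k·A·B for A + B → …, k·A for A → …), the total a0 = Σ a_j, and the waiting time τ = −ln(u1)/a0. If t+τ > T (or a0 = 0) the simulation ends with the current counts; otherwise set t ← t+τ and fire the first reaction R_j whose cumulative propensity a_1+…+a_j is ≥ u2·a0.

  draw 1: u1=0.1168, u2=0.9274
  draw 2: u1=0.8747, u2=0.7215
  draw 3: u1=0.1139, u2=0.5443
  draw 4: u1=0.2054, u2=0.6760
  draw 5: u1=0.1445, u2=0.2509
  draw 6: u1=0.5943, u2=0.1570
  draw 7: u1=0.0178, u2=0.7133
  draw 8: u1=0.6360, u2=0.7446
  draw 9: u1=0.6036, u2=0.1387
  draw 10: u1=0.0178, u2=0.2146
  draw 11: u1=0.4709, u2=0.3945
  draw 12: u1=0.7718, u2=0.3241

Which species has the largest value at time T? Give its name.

Dominant species at T: D

t=0.000: Y=9 D=5 C=3
Draw 1: a1=4.725, a2=3.618, a3=3.384, a4=0.231, a5=3.402, a0=15.360; τ=−ln(0.1168)/15.360=0.140 → t=0.140; u2·a0=0.9274·15.360=14.245; a1+…+a4=11.958 < 14.245 ≤ a1+…+a5=15.360 → R5 fires; Y=10 D=5 C=2
Draw 2: a1=3.500, a2=4.020, a3=3.760, a4=0.154, a5=2.520, a0=13.954; τ=−ln(0.8747)/13.954=0.010 → t=0.149; u2·a0=0.7215·13.954=10.068; a1+a2=7.520 < 10.068 ≤ a1+…+a3=11.280 → R3 fires; Y=9 D=5 C=4
Draw 3: a1=6.300, a2=3.618, a3=3.384, a4=0.308, a5=4.536, a0=18.146; τ=−ln(0.1139)/18.146=0.120 → t=0.269; u2·a0=0.5443·18.146=9.877; a1=6.300 < 9.877 ≤ a1+a2=9.918 → R2 fires; Y=8 D=7 C=4
Draw 4: a1=5.600, a2=3.216, a3=3.008, a4=0.308, a5=4.032, a0=16.164; τ=−ln(0.2054)/16.164=0.098 → t=0.367; u2·a0=0.6760·16.164=10.927; a1+a2=8.816 < 10.927 ≤ a1+…+a3=11.824 → R3 fires; Y=7 D=7 C=6
Draw 5: a1=7.350, a2=2.814, a3=2.632, a4=0.462, a5=5.292, a0=18.550; τ=−ln(0.1445)/18.550=0.104 → t=0.471; u2·a0=0.2509·18.550=4.654 ≤ a1=7.350 → R1 fires; Y=7 D=8 C=5
Draw 6: a1=6.125, a2=2.814, a3=2.632, a4=0.385, a5=4.410, a0=16.366; τ=−ln(0.5943)/16.366=0.032 → t=0.503; u2·a0=0.1570·16.366=2.569 ≤ a1=6.125 → R1 fires; Y=7 D=9 C=4
Draw 7: a1=4.900, a2=2.814, a3=2.632, a4=0.308, a5=3.528, a0=14.182; τ=−ln(0.0178)/14.182=0.284 → t=0.787; u2·a0=0.7133·14.182=10.116; a1+a2=7.714 < 10.116 ≤ a1+…+a3=10.346 → R3 fires; Y=6 D=9 C=6
Draw 8: a1=6.300, a2=2.412, a3=2.256, a4=0.462, a5=4.536, a0=15.966; τ=−ln(0.6360)/15.966=0.028 → t=0.816; u2·a0=0.7446·15.966=11.888; a1+…+a4=11.430 < 11.888 ≤ a1+…+a5=15.966 → R5 fires; Y=7 D=9 C=5
Draw 9: a1=6.125, a2=2.814, a3=2.632, a4=0.385, a5=4.410, a0=16.366; τ=−ln(0.6036)/16.366=0.031 → t=0.846; u2·a0=0.1387·16.366=2.270 ≤ a1=6.125 → R1 fires; Y=7 D=10 C=4
Draw 10: a1=4.900, a2=2.814, a3=2.632, a4=0.308, a5=3.528, a0=14.182; τ=−ln(0.0178)/14.182=0.284 → t=1.130; u2·a0=0.2146·14.182=3.043 ≤ a1=4.900 → R1 fires; Y=7 D=11 C=3
Draw 11: a1=3.675, a2=2.814, a3=2.632, a4=0.231, a5=2.646, a0=11.998; τ=−ln(0.4709)/11.998=0.063 → t=1.193; u2·a0=0.3945·11.998=4.733; a1=3.675 < 4.733 ≤ a1+a2=6.489 → R2 fires; Y=6 D=13 C=3
Draw 12: a1=3.150, a2=2.412, a3=2.256, a4=0.231, a5=2.268, a0=10.317; τ=−ln(0.7718)/10.317=0.025 → t=1.218 > T=1.2: stop.
At T=1.2: Y=6 D=13 C=3; the largest is D.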